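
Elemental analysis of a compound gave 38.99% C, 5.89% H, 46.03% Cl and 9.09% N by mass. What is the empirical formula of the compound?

Assume 100 g: 38.99 g C, 5.89 g H, 46.03 g Cl, 9.09 g N.
n(C) = 38.99/12.01 = 3.246, n(H) = 5.89/1.008 = 5.843, n(Cl) = 46.03/35.45 = 1.298, n(N) = 9.09/14.01 = 0.6488
Ratios (÷ 0.6488): C 5.004, H 9.006, Cl 2.001, N 1.000
≈ 5:9:2:1 → C5H9Cl2N

C5H9Cl2N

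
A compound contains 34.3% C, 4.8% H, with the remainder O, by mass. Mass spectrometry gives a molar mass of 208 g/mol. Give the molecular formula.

Assume 100 g: 34.3 g C, 4.8 g H, 60.9 g O.
n(C) = 34.3/12.01 = 2.856, n(H) = 4.8/1.008 = 4.762, n(O) = 60.9/16.00 = 3.806
Divide by the smallest (2.856 mol C): C 1.000, H 1.667, O 1.333
×3: C 3.00, H 5.00, O 4.00 → C3H5O4
Empirical-formula mass = 105.07 g/mol
n = 208 / 105.07 = 1.98 ≈ 2
Molecular formula = (C3H5O4)×2 = C6H10O8

C6H10O8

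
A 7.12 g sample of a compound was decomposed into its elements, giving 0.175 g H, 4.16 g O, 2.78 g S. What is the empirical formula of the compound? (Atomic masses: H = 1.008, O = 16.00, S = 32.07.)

Moles — H: 0.175 / 1.008 = 0.1736 mol; O: 4.16 / 16.00 = 0.26 mol; S: 2.78 / 32.07 = 0.08669 mol
Ratios (÷ 0.08669): H 2.003, O 2.999, S 1.000
Ratio ≈ 2:3:1, so the empirical formula is H2O3S

H2O3S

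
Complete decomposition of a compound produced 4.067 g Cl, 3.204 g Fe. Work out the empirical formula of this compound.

Cl2Fe

Moles — Cl: 4.067 / 35.45 = 0.1147 mol; Fe: 3.204 / 55.85 = 0.05737 mol
Divide by the smallest (0.05737 mol Fe): Cl 2.000, Fe 1.000
Ratio ≈ 2:1, so the empirical formula is Cl2Fe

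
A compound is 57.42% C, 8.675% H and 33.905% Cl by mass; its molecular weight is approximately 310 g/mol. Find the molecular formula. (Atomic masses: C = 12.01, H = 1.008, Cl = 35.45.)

Assume 100 g: 57.42 g C, 8.675 g H, 33.905 g Cl.
Moles — C: 57.42 / 12.01 = 4.781 mol; H: 8.675 / 1.008 = 8.606 mol; Cl: 33.905 / 35.45 = 0.9564 mol
Ratios (÷ 0.9564): C 4.999, H 8.998, Cl 1.000
≈ 5:9:1 → C5H9Cl
Empirical-formula mass = 104.57 g/mol
n = 310 / 104.57 = 2.96 ≈ 3
Molecular formula = (C5H9Cl)×3 = C15H27Cl3

C15H27Cl3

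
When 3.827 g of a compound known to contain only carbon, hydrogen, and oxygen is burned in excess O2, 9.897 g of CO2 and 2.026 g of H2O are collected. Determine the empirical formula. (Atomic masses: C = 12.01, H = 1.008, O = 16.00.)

mol C = 9.897 / 44.01 = 0.2249; mass C = 0.2249 × 12.01 = 2.701 g
mol H = 2 × (2.026 / 18.02) = 0.2249; mass H = 0.2249 × 1.008 = 0.2267 g
mass O = 3.827 − (2.927) = 0.8995 g → mol O = 0.05622
Ratios (÷ 0.05622): C 4.000, H 4.000, O 1.000
→ C4H4O

C4H4O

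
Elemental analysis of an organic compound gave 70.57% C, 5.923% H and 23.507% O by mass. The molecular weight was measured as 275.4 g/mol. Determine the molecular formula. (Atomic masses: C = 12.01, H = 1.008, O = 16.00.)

Assume 100 g: 70.57 g C, 5.923 g H, 23.507 g O.
C: 70.57 g ÷ 12.01 g/mol = 5.876 mol
H: 5.923 g ÷ 1.008 g/mol = 5.876 mol
O: 23.507 g ÷ 16.00 g/mol = 1.469 mol
Divide by the smallest (1.469 mol O): C 3.999, H 3.999, O 1.000
→ C4H4O
Empirical-formula mass = 68.07 g/mol
n = 275.4 / 68.07 = 4.05 ≈ 4
Molecular formula = (C4H4O)×4 = C16H16O4

C16H16O4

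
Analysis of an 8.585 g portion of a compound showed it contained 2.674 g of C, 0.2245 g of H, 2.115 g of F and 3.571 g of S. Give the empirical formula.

C2H2FS

C: 2.674 g ÷ 12.01 g/mol = 0.2226 mol
H: 0.2245 g ÷ 1.008 g/mol = 0.2227 mol
F: 2.115 g ÷ 19.00 g/mol = 0.1113 mol
S: 3.571 g ÷ 32.07 g/mol = 0.1114 mol
Smallest is F at 0.1113 mol; normalising gives C 2.000, H 2.001, F 1.000, S 1.000
→ C2H2FS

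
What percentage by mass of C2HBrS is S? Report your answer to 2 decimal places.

Molar mass = 2(12.01) + 1(1.008) + 1(79.90) + 1(32.07) = 136.998 g/mol
Mass of S per mole = 1 × 32.07 = 32.070 g
% S = 32.070 / 136.998 × 100 = 23.41%

23.41%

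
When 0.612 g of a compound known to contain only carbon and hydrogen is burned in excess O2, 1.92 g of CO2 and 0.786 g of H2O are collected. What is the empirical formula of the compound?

CH2

mol C = 1.92 / 44.01 = 0.04363; mass C = 0.04363 × 12.01 = 0.5240 g
mol H = 2 × (0.786 / 18.02) = 0.08724; mass H = 0.08724 × 1.008 = 0.08793 g
Ratios (÷ 0.04363): C 1.000, H 2.000
Ratio ≈ 1:2, so the empirical formula is CH2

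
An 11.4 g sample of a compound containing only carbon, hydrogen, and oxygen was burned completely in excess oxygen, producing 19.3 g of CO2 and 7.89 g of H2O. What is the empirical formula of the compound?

C4H8O3

mol C = 19.3 / 44.01 = 0.4385; mass C = 0.4385 × 12.01 = 5.267 g
mol H = 2 × (7.89 / 18.02) = 0.8757; mass H = 0.8757 × 1.008 = 0.8827 g
mass O = 11.4 − (6.150) = 5.250 g → mol O = 0.3282
Ratios (÷ 0.3282): C 1.336, H 2.669, O 1.000
Scaling by 3: C 4.01, H 8.01, O 3.00 → C4H8O3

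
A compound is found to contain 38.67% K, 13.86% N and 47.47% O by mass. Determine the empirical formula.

Assume 100 g: 38.67 g K, 13.86 g N, 47.47 g O.
K: 38.67 g ÷ 39.10 g/mol = 0.989 mol
N: 13.86 g ÷ 14.01 g/mol = 0.9893 mol
O: 47.47 g ÷ 16.00 g/mol = 2.967 mol
Smallest is K at 0.989 mol; normalising gives K 1.000, N 1.000, O 3.000
Ratio ≈ 1:1:3, so the empirical formula is KNO3

KNO3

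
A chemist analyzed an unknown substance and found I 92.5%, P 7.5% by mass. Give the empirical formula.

I3P

Assume 100 g: 92.5 g I, 7.5 g P.
n(I) = 92.5/126.90 = 0.7289, n(P) = 7.5/30.97 = 0.2422
Ratios (÷ 0.2422): I 3.010, P 1.000
≈ 3:1 → I3P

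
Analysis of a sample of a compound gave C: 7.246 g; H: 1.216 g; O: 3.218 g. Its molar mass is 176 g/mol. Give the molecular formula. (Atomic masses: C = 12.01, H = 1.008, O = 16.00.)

n(C) = 7.246/12.01 = 0.6033, n(H) = 1.216/1.008 = 1.206, n(O) = 3.218/16.00 = 0.2011
Ratios (÷ 0.2011): C 3.000, H 5.998, O 1.000
→ C3H6O
Empirical-formula mass = 58.08 g/mol
n = 176 / 58.08 = 3.03 ≈ 3
Molecular formula = (C3H6O)×3 = C9H18O3

C9H18O3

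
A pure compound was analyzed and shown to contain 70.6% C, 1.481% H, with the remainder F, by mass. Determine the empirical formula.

Assume 100 g: 70.6 g C, 1.481 g H, 27.919 g F.
Moles — C: 70.6 / 12.01 = 5.878 mol; H: 1.481 / 1.008 = 1.469 mol; F: 27.919 / 19.00 = 1.469 mol
Smallest is H at 1.469 mol; normalising gives C 4.001, H 1.000, F 1.000
→ C4HF

C4HF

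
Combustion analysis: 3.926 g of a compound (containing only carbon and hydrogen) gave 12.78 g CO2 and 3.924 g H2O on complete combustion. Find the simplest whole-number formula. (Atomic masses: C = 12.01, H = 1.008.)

C2H3

mol C = 12.78 / 44.01 = 0.2904; mass C = 0.2904 × 12.01 = 3.488 g
mol H = 2 × (3.924 / 18.02) = 0.4355; mass H = 0.4355 × 1.008 = 0.4390 g
Ratios (÷ 0.2904): C 1.000, H 1.500
×2: C 2.00, H 3.00 → C2H3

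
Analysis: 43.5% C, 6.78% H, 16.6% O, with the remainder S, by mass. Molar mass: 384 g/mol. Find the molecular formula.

Assume 100 g: 43.5 g C, 6.78 g H, 16.6 g O, 33.12 g S.
Moles — C: 43.5 / 12.01 = 3.622 mol; H: 6.78 / 1.008 = 6.726 mol; O: 16.6 / 16.00 = 1.038 mol; S: 33.12 / 32.07 = 1.033 mol
Smallest is S at 1.033 mol; normalising gives C 3.507, H 6.513, O 1.005, S 1.000
×2: C 7.01, H 13.03, O 2.01, S 2.00 → C7H13O2S2
Empirical-formula mass = 193.31 g/mol
n = 384 / 193.31 = 1.99 ≈ 2
Molecular formula = (C7H13O2S2)×2 = C14H26O4S4

C14H26O4S4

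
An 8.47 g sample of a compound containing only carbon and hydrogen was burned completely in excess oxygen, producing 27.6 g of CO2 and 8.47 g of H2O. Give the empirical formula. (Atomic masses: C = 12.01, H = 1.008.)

mol C = 27.6 / 44.01 = 0.6271; mass C = 0.6271 × 12.01 = 7.532 g
mol H = 2 × (8.47 / 18.02) = 0.9401; mass H = 0.9401 × 1.008 = 0.9476 g
Smallest is C at 0.6271 mol; normalising gives C 1.000, H 1.499
Scaling by 2: C 2.00, H 3.00 → C2H3

C2H3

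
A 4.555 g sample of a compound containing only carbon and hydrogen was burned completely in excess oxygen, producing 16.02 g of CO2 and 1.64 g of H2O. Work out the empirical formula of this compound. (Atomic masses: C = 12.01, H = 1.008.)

mol C = 16.02 / 44.01 = 0.3640; mass C = 0.3640 × 12.01 = 4.372 g
mol H = 2 × (1.64 / 18.02) = 0.1820; mass H = 0.1820 × 1.008 = 0.1835 g
Divide by the smallest (0.182 mol H): C 2.000, H 1.000
≈ 2:1 → C2H

C2H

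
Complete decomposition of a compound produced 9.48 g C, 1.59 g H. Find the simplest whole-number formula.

CH2

n(C) = 9.48/12.01 = 0.7893, n(H) = 1.59/1.008 = 1.577
Divide by the smallest (0.7893 mol C): C 1.000, H 1.998
≈ 1:2 → CH2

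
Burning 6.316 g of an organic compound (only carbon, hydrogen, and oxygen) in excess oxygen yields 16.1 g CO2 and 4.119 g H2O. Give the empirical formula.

mol C = 16.1 / 44.01 = 0.3658; mass C = 0.3658 × 12.01 = 4.394 g
mol H = 2 × (4.119 / 18.02) = 0.4572; mass H = 0.4572 × 1.008 = 0.4608 g
mass O = 6.316 − (4.854) = 1.462 g → mol O = 0.09135
Ratios (÷ 0.09135): C 4.005, H 5.004, O 1.000
≈ 4:5:1 → C4H5O

C4H5O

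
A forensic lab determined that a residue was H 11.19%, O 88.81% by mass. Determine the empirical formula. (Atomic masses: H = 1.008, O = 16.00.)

H2O

Assume 100 g: 11.19 g H, 88.81 g O.
H: 11.19 g ÷ 1.008 g/mol = 11.1 mol
O: 88.81 g ÷ 16.00 g/mol = 5.551 mol
Ratios (÷ 5.551): H 2.000, O 1.000
≈ 2:1 → H2O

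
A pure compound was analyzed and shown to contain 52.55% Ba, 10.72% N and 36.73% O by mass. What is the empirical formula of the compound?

Assume 100 g: 52.55 g Ba, 10.72 g N, 36.73 g O.
Ba: 52.55 g ÷ 137.33 g/mol = 0.3827 mol
N: 10.72 g ÷ 14.01 g/mol = 0.7652 mol
O: 36.73 g ÷ 16.00 g/mol = 2.296 mol
Ratios (÷ 0.3827): Ba 1.000, N 2.000, O 5.999
≈ 1:2:6 → BaN2O6

BaN2O6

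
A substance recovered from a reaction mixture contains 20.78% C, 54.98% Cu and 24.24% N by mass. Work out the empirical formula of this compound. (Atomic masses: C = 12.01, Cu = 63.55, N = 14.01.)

C2CuN2

Assume 100 g: 20.78 g C, 54.98 g Cu, 24.24 g N.
n(C) = 20.78/12.01 = 1.73, n(Cu) = 54.98/63.55 = 0.8651, n(N) = 24.24/14.01 = 1.73
Divide by the smallest (0.8651 mol Cu): C 2.000, Cu 1.000, N 2.000
≈ 2:1:2 → C2CuN2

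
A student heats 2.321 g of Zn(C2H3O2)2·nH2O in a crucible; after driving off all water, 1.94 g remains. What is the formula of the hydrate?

Mass of water lost = 2.321 − 1.94 = 0.381 g → 0.381 / 18.02 = 0.02114 mol H2O
Molar mass of Zn(C2H3O2)2 = 183.47 g/mol → mol Zn(C2H3O2)2 = 1.94 / 183.47 = 0.01057
n = 0.02114 / 0.01057 = 2.00 ≈ 2 → Zn(C2H3O2)2·2H2O

Zn(C2H3O2)2·2H2O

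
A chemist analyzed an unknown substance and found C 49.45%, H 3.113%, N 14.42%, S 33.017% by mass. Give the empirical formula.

C4H3NS

Assume 100 g: 49.45 g C, 3.113 g H, 14.42 g N, 33.017 g S.
C: 49.45 g ÷ 12.01 g/mol = 4.117 mol
H: 3.113 g ÷ 1.008 g/mol = 3.088 mol
N: 14.42 g ÷ 14.01 g/mol = 1.029 mol
S: 33.017 g ÷ 32.07 g/mol = 1.03 mol
Ratios (÷ 1.029): C 4.000, H 3.000, N 1.000, S 1.000
→ C4H3NS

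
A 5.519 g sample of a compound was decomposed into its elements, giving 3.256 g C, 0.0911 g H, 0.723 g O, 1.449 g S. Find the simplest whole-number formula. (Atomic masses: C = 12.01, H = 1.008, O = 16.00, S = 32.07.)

C6H2OS

C: 3.256 g ÷ 12.01 g/mol = 0.2711 mol
H: 0.0911 g ÷ 1.008 g/mol = 0.09038 mol
O: 0.723 g ÷ 16.00 g/mol = 0.04519 mol
S: 1.449 g ÷ 32.07 g/mol = 0.04518 mol
Ratios (÷ 0.04518): C 6.000, H 2.000, O 1.000, S 1.000
Ratio ≈ 6:2:1:1, so the empirical formula is C6H2OS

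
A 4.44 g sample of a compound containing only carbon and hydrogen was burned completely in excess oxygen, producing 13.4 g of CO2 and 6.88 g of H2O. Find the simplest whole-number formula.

mol C = 13.4 / 44.01 = 0.3045; mass C = 0.3045 × 12.01 = 3.657 g
mol H = 2 × (6.88 / 18.02) = 0.7636; mass H = 0.7636 × 1.008 = 0.7697 g
Smallest is C at 0.3045 mol; normalising gives C 1.000, H 2.508
Scaling by 2: C 2.00, H 5.02 → C2H5

C2H5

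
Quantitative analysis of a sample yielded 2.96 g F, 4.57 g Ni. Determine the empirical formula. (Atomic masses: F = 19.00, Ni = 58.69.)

F2Ni

n(F) = 2.96/19.00 = 0.1558, n(Ni) = 4.57/58.69 = 0.07787
Divide by the smallest (0.07787 mol Ni): F 2.001, Ni 1.000
→ F2Ni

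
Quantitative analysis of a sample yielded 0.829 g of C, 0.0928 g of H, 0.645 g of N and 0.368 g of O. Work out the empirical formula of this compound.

C3H4N2O

C: 0.829 g ÷ 12.01 g/mol = 0.06903 mol
H: 0.0928 g ÷ 1.008 g/mol = 0.09206 mol
N: 0.645 g ÷ 14.01 g/mol = 0.04604 mol
O: 0.368 g ÷ 16.00 g/mol = 0.023 mol
Ratios (÷ 0.023): C 3.001, H 4.003, N 2.002, O 1.000
≈ 3:4:2:1 → C3H4N2O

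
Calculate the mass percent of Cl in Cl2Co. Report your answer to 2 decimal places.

54.61%

Molar mass = 2(35.45) + 1(58.93) = 129.830 g/mol
Mass of Cl per mole = 2 × 35.45 = 70.900 g
% Cl = 70.900 / 129.830 × 100 = 54.61%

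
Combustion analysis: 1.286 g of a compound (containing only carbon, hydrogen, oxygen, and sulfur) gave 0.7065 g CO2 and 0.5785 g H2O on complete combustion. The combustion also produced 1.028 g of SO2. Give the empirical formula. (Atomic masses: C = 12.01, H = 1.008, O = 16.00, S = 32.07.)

CH4O2S

mol C = 0.7065 / 44.01 = 0.01605; mass C = 0.01605 × 12.01 = 0.1928 g
mol H = 2 × (0.5785 / 18.02) = 0.06421; mass H = 0.06421 × 1.008 = 0.06472 g
mol S = 1.028 / 64.07 = 0.01604; mass S = 0.5146 g
mass O = 1.286 − (0.7721) = 0.5139 g → mol O = 0.03212
Smallest is S at 0.01604 mol; normalising gives C 1.001, H 4.002, O 2.002, S 1.000
Ratio ≈ 1:4:2:1, so the empirical formula is CH4O2S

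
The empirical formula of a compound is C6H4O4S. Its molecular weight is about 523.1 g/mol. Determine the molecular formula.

C18H12O12S3

Empirical-formula mass = 172.16 g/mol
n = 523.1 / 172.16 = 3.04 ≈ 3
Molecular formula = (C6H4O4S)3 = C18H12O12S3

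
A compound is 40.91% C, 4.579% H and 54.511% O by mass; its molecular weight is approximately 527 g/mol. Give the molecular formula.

C18H24O18

Assume 100 g: 40.91 g C, 4.579 g H, 54.511 g O.
C: 40.91 g ÷ 12.01 g/mol = 3.406 mol
H: 4.579 g ÷ 1.008 g/mol = 4.543 mol
O: 54.511 g ÷ 16.00 g/mol = 3.407 mol
Divide by the smallest (3.406 mol C): C 1.000, H 1.334, O 1.000
Multiply by 3: C 3.00, H 4.00, O 3.00 → C3H4O3
Empirical-formula mass = 88.06 g/mol
n = 527 / 88.06 = 5.98 ≈ 6
Molecular formula = (C3H4O3)×6 = C18H24O18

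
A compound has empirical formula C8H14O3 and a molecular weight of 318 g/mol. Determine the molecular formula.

Empirical-formula mass = 158.19 g/mol
n = 318 / 158.19 = 2.01 ≈ 2
Molecular formula = (C8H14O3)2 = C16H28O6

C16H28O6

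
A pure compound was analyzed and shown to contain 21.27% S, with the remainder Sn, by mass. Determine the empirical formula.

Assume 100 g: 21.27 g S, 78.73 g Sn.
S: 21.27 g ÷ 32.07 g/mol = 0.6632 mol
Sn: 78.73 g ÷ 118.71 g/mol = 0.6632 mol
Ratios (÷ 0.6632): S 1.000, Sn 1.000
≈ 1:1 → SSn

SSn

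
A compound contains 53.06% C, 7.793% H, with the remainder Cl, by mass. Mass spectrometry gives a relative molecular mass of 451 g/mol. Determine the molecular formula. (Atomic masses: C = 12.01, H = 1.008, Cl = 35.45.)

C20H35Cl5

Assume 100 g: 53.06 g C, 7.793 g H, 39.147 g Cl.
C: 53.06 g ÷ 12.01 g/mol = 4.418 mol
H: 7.793 g ÷ 1.008 g/mol = 7.731 mol
Cl: 39.147 g ÷ 35.45 g/mol = 1.104 mol
Smallest is Cl at 1.104 mol; normalising gives C 4.001, H 7.001, Cl 1.000
Ratio ≈ 4:7:1, so the empirical formula is C4H7Cl
Empirical-formula mass = 90.55 g/mol
n = 451 / 90.55 = 4.98 ≈ 5
Molecular formula = (C4H7Cl)×5 = C20H35Cl5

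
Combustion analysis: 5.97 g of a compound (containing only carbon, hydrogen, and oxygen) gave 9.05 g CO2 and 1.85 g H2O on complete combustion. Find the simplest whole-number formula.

CHO

mol C = 9.05 / 44.01 = 0.2056; mass C = 0.2056 × 12.01 = 2.470 g
mol H = 2 × (1.85 / 18.02) = 0.2053; mass H = 0.2053 × 1.008 = 0.2070 g
mass O = 5.97 − (2.677) = 3.293 g → mol O = 0.2058
Smallest is H at 0.2053 mol; normalising gives C 1.001, H 1.000, O 1.002
Ratio ≈ 1:1:1, so the empirical formula is CHO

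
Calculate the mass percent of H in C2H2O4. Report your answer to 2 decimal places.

Molar mass = 2(12.01) + 2(1.008) + 4(16.00) = 90.036 g/mol
Mass of H per mole = 2 × 1.008 = 2.016 g
% H = 2.016 / 90.036 × 100 = 2.24%

2.24%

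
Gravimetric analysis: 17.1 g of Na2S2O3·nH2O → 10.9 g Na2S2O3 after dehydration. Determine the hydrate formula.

Na2S2O3·5H2O

Mass of water lost = 17.1 − 10.9 = 6.2 g → 6.2 / 18.02 = 0.3441 mol H2O
Molar mass of Na2S2O3 = 158.12 g/mol → mol Na2S2O3 = 10.9 / 158.12 = 0.06893
n = 0.3441 / 0.06893 = 4.99 ≈ 5 → Na2S2O3·5H2O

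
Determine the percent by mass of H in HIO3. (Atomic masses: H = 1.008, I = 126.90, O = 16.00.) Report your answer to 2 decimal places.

Molar mass = 1(1.008) + 1(126.90) + 3(16.00) = 175.908 g/mol
Mass of H per mole = 1 × 1.008 = 1.008 g
% H = 1.008 / 175.908 × 100 = 0.57%

0.57%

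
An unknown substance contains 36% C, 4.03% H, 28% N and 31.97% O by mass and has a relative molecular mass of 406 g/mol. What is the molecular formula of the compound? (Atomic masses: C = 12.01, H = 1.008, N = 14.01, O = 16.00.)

C12H16N8O8

Assume 100 g: 36 g C, 4.03 g H, 28 g N, 31.97 g O.
Moles — C: 36 / 12.01 = 2.998 mol; H: 4.03 / 1.008 = 3.998 mol; N: 28 / 14.01 = 1.999 mol; O: 31.97 / 16.00 = 1.998 mol
Divide by the smallest (1.998 mol O): C 1.500, H 2.001, N 1.000, O 1.000
×2: C 3.00, H 4.00, N 2.00, O 2.00 → C3H4N2O2
Empirical-formula mass = 100.08 g/mol
n = 406 / 100.08 = 4.06 ≈ 4
Molecular formula = (C3H4N2O2)×4 = C12H16N8O8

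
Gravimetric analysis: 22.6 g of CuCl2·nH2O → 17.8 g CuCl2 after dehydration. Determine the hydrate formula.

Mass of water lost = 22.6 − 17.8 = 4.8 g → 4.8 / 18.02 = 0.2664 mol H2O
Molar mass of CuCl2 = 134.45 g/mol → mol CuCl2 = 17.8 / 134.45 = 0.1324
n = 0.2664 / 0.1324 = 2.01 ≈ 2 → CuCl2·2H2O

CuCl2·2H2O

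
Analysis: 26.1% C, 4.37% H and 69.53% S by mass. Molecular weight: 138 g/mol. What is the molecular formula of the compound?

Assume 100 g: 26.1 g C, 4.37 g H, 69.53 g S.
n(C) = 26.1/12.01 = 2.173, n(H) = 4.37/1.008 = 4.335, n(S) = 69.53/32.07 = 2.168
Ratios (÷ 2.168): C 1.002, H 2.000, S 1.000
Ratio ≈ 1:2:1, so the empirical formula is CH2S
Empirical-formula mass = 46.10 g/mol
n = 138 / 46.10 = 2.99 ≈ 3
Molecular formula = (CH2S)×3 = C3H6S3

C3H6S3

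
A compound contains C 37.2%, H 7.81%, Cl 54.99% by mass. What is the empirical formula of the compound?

Assume 100 g: 37.2 g C, 7.81 g H, 54.99 g Cl.
n(C) = 37.2/12.01 = 3.097, n(H) = 7.81/1.008 = 7.748, n(Cl) = 54.99/35.45 = 1.551
Smallest is Cl at 1.551 mol; normalising gives C 1.997, H 4.995, Cl 1.000
≈ 2:5:1 → C2H5Cl

C2H5Cl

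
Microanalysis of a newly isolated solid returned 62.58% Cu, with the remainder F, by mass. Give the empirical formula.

Assume 100 g: 62.58 g Cu, 37.42 g F.
Moles — Cu: 62.58 / 63.55 = 0.9847 mol; F: 37.42 / 19.00 = 1.969 mol
Ratios (÷ 0.9847): Cu 1.000, F 2.000
Ratio ≈ 1:2, so the empirical formula is CuF2

CuF2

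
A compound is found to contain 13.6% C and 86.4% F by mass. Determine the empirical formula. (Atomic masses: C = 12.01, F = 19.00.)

Assume 100 g: 13.6 g C, 86.4 g F.
Moles — C: 13.6 / 12.01 = 1.132 mol; F: 86.4 / 19.00 = 4.547 mol
Smallest is C at 1.132 mol; normalising gives C 1.000, F 4.016
→ CF4

CF4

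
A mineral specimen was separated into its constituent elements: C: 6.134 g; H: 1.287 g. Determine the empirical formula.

Moles — C: 6.134 / 12.01 = 0.5107 mol; H: 1.287 / 1.008 = 1.277 mol
Smallest is C at 0.5107 mol; normalising gives C 1.000, H 2.500
×2: C 2.00, H 5.00 → C2H5

C2H5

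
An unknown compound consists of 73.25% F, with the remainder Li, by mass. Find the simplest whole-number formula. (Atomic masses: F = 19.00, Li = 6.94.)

FLi

Assume 100 g: 73.25 g F, 26.75 g Li.
n(F) = 73.25/19.00 = 3.855, n(Li) = 26.75/6.94 = 3.854
Divide by the smallest (3.854 mol Li): F 1.000, Li 1.000
≈ 1:1 → FLi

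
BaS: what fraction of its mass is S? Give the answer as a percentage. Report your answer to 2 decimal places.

18.93%

Molar mass = 1(137.33) + 1(32.07) = 169.400 g/mol
Mass of S per mole = 1 × 32.07 = 32.070 g
% S = 32.070 / 169.400 × 100 = 18.93%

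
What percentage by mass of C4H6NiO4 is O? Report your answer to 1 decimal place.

36.2%

Molar mass = 4(12.01) + 6(1.008) + 1(58.69) + 4(16.00) = 176.778 g/mol
Mass of O per mole = 4 × 16.00 = 64.000 g
% O = 64.000 / 176.778 × 100 = 36.2%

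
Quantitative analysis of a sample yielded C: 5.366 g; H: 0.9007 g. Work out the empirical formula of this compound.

Moles — C: 5.366 / 12.01 = 0.4468 mol; H: 0.9007 / 1.008 = 0.8936 mol
Divide by the smallest (0.4468 mol C): C 1.000, H 2.000
→ CH2

CH2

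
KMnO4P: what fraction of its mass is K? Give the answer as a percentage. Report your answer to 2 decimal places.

20.69%

Molar mass = 1(39.10) + 1(54.94) + 4(16.00) + 1(30.97) = 189.010 g/mol
Mass of K per mole = 1 × 39.10 = 39.100 g
% K = 39.100 / 189.010 × 100 = 20.69%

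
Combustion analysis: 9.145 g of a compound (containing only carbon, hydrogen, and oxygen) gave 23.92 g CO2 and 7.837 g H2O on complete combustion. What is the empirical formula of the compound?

mol C = 23.92 / 44.01 = 0.5435; mass C = 0.5435 × 12.01 = 6.528 g
mol H = 2 × (7.837 / 18.02) = 0.8698; mass H = 0.8698 × 1.008 = 0.8768 g
mass O = 9.145 − (7.404) = 1.741 g → mol O = 0.1088
Smallest is O at 0.1088 mol; normalising gives C 4.996, H 7.995, O 1.000
Ratio ≈ 5:8:1, so the empirical formula is C5H8O

C5H8O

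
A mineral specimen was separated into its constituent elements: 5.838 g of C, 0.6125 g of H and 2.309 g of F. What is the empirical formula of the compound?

C4H5F

C: 5.838 g ÷ 12.01 g/mol = 0.4861 mol
H: 0.6125 g ÷ 1.008 g/mol = 0.6076 mol
F: 2.309 g ÷ 19.00 g/mol = 0.1215 mol
Smallest is F at 0.1215 mol; normalising gives C 4.000, H 5.000, F 1.000
→ C4H5F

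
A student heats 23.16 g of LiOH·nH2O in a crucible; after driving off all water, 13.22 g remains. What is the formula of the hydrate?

LiOH·H2O

Mass of water lost = 23.16 − 13.22 = 9.94 g → 9.94 / 18.02 = 0.5516 mol H2O
Molar mass of LiOH = 23.95 g/mol → mol LiOH = 13.22 / 23.95 = 0.552
n = 0.5516 / 0.552 = 1.00 ≈ 1 → LiOH·H2O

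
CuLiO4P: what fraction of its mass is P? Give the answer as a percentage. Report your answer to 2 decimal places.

18.72%

Molar mass = 1(63.55) + 1(6.94) + 4(16.00) + 1(30.97) = 165.460 g/mol
Mass of P per mole = 1 × 30.97 = 30.970 g
% P = 30.970 / 165.460 × 100 = 18.72%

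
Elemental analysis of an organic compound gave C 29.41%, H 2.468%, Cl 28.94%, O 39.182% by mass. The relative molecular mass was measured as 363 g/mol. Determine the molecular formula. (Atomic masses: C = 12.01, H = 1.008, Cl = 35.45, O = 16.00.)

C9H9Cl3O9

Assume 100 g: 29.41 g C, 2.468 g H, 28.94 g Cl, 39.182 g O.
Moles — C: 29.41 / 12.01 = 2.449 mol; H: 2.468 / 1.008 = 2.448 mol; Cl: 28.94 / 35.45 = 0.8164 mol; O: 39.182 / 16.00 = 2.449 mol
Divide by the smallest (0.8164 mol Cl): C 3.000, H 2.999, Cl 1.000, O 3.000
Ratio ≈ 3:3:1:3, so the empirical formula is C3H3ClO3
Empirical-formula mass = 122.50 g/mol
n = 363 / 122.50 = 2.96 ≈ 3
Molecular formula = (C3H3ClO3)×3 = C9H9Cl3O9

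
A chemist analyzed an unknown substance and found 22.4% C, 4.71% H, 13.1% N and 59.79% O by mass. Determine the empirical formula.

Assume 100 g: 22.4 g C, 4.71 g H, 13.1 g N, 59.79 g O.
Moles — C: 22.4 / 12.01 = 1.865 mol; H: 4.71 / 1.008 = 4.673 mol; N: 13.1 / 14.01 = 0.935 mol; O: 59.79 / 16.00 = 3.737 mol
Ratios (÷ 0.935): C 1.995, H 4.997, N 1.000, O 3.996
Ratio ≈ 2:5:1:4, so the empirical formula is C2H5NO4

C2H5NO4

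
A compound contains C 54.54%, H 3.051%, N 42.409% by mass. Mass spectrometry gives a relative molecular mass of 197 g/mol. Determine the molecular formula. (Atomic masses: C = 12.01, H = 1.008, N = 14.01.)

Assume 100 g: 54.54 g C, 3.051 g H, 42.409 g N.
n(C) = 54.54/12.01 = 4.541, n(H) = 3.051/1.008 = 3.027, n(N) = 42.409/14.01 = 3.027
Smallest is H at 3.027 mol; normalising gives C 1.500, H 1.000, N 1.000
×2: C 3.00, H 2.00, N 2.00 → C3H2N2
Empirical-formula mass = 66.07 g/mol
n = 197 / 66.07 = 2.98 ≈ 3
Molecular formula = (C3H2N2)×3 = C9H6N6

C9H6N6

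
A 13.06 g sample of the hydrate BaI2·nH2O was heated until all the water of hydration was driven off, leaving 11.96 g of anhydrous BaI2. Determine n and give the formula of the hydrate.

BaI2·2H2O

Mass of water lost = 13.06 − 11.96 = 1.1 g → 1.1 / 18.02 = 0.06104 mol H2O
Molar mass of BaI2 = 391.13 g/mol → mol BaI2 = 11.96 / 391.13 = 0.03058
n = 0.06104 / 0.03058 = 2.00 ≈ 2 → BaI2·2H2O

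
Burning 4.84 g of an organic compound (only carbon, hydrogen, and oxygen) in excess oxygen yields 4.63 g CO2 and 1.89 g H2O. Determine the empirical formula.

CH2O2

mol C = 4.63 / 44.01 = 0.1052; mass C = 0.1052 × 12.01 = 1.263 g
mol H = 2 × (1.89 / 18.02) = 0.2098; mass H = 0.2098 × 1.008 = 0.2114 g
mass O = 4.84 − (1.475) = 3.365 g → mol O = 0.2103
Ratios (÷ 0.1052): C 1.000, H 1.994, O 1.999
Ratio ≈ 1:2:2, so the empirical formula is CH2O2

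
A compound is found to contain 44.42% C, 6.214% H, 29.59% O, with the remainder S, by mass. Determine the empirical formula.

C6H10O3S

Assume 100 g: 44.42 g C, 6.214 g H, 29.59 g O, 19.776 g S.
Moles — C: 44.42 / 12.01 = 3.699 mol; H: 6.214 / 1.008 = 6.165 mol; O: 29.59 / 16.00 = 1.849 mol; S: 19.776 / 32.07 = 0.6167 mol
Divide by the smallest (0.6167 mol S): C 5.998, H 9.997, O 2.999, S 1.000
Ratio ≈ 6:10:3:1, so the empirical formula is C6H10O3S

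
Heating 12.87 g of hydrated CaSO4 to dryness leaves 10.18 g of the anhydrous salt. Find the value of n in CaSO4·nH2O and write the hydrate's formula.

CaSO4·2H2O

Mass of water lost = 12.87 − 10.18 = 2.69 g → 2.69 / 18.02 = 0.1493 mol H2O
Molar mass of CaSO4 = 136.15 g/mol → mol CaSO4 = 10.18 / 136.15 = 0.07477
n = 0.1493 / 0.07477 = 2.00 ≈ 2 → CaSO4·2H2O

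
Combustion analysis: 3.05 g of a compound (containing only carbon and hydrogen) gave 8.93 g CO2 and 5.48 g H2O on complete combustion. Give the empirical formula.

mol C = 8.93 / 44.01 = 0.2029; mass C = 0.2029 × 12.01 = 2.437 g
mol H = 2 × (5.48 / 18.02) = 0.6082; mass H = 0.6082 × 1.008 = 0.6131 g
Smallest is C at 0.2029 mol; normalising gives C 1.000, H 2.997
→ CH3

CH3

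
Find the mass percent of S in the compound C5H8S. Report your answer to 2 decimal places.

Molar mass = 5(12.01) + 8(1.008) + 1(32.07) = 100.184 g/mol
Mass of S per mole = 1 × 32.07 = 32.070 g
% S = 32.070 / 100.184 × 100 = 32.01%

32.01%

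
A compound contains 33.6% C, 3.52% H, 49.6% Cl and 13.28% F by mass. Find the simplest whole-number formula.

C4H5Cl2F

Assume 100 g: 33.6 g C, 3.52 g H, 49.6 g Cl, 13.28 g F.
C: 33.6 g ÷ 12.01 g/mol = 2.798 mol
H: 3.52 g ÷ 1.008 g/mol = 3.492 mol
Cl: 49.6 g ÷ 35.45 g/mol = 1.399 mol
F: 13.28 g ÷ 19.00 g/mol = 0.6989 mol
Ratios (÷ 0.6989): C 4.003, H 4.996, Cl 2.002, F 1.000
→ C4H5Cl2F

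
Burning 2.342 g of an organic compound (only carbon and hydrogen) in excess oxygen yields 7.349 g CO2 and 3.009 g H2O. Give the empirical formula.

CH2

mol C = 7.349 / 44.01 = 0.1670; mass C = 0.1670 × 12.01 = 2.005 g
mol H = 2 × (3.009 / 18.02) = 0.3340; mass H = 0.3340 × 1.008 = 0.3366 g
Divide by the smallest (0.167 mol C): C 1.000, H 2.000
≈ 1:2 → CH2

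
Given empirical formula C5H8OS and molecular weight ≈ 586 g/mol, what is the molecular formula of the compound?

Empirical-formula mass = 116.18 g/mol
n = 586 / 116.18 = 5.04 ≈ 5
Molecular formula = (C5H8OS)5 = C25H40O5S5

C25H40O5S5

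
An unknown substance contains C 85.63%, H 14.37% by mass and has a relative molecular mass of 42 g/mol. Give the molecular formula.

C3H6

Assume 100 g: 85.63 g C, 14.37 g H.
n(C) = 85.63/12.01 = 7.13, n(H) = 14.37/1.008 = 14.26
Ratios (÷ 7.13): C 1.000, H 1.999
Ratio ≈ 1:2, so the empirical formula is CH2
Empirical-formula mass = 14.03 g/mol
n = 42 / 14.03 = 2.99 ≈ 3
Molecular formula = (CH2)×3 = C3H6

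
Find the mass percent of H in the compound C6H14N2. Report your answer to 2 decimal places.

Molar mass = 6(12.01) + 14(1.008) + 2(14.01) = 114.192 g/mol
Mass of H per mole = 14 × 1.008 = 14.112 g
% H = 14.112 / 114.192 × 100 = 12.36%

12.36%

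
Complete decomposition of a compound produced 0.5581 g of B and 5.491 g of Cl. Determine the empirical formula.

B: 0.5581 g ÷ 10.81 g/mol = 0.05163 mol
Cl: 5.491 g ÷ 35.45 g/mol = 0.1549 mol
Divide by the smallest (0.05163 mol B): B 1.000, Cl 3.000
→ BCl3

BCl3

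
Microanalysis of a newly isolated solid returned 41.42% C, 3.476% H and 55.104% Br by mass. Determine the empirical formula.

Assume 100 g: 41.42 g C, 3.476 g H, 55.104 g Br.
n(C) = 41.42/12.01 = 3.449, n(H) = 3.476/1.008 = 3.448, n(Br) = 55.104/79.90 = 0.6897
Ratios (÷ 0.6897): C 5.001, H 5.000, Br 1.000
→ C5H5Br

C5H5Br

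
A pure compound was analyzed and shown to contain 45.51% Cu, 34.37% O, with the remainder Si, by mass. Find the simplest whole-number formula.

CuO3Si

Assume 100 g: 45.51 g Cu, 34.37 g O, 20.12 g Si.
Moles — Cu: 45.51 / 63.55 = 0.7161 mol; O: 34.37 / 16.00 = 2.148 mol; Si: 20.12 / 28.09 = 0.7163 mol
Ratios (÷ 0.7161): Cu 1.000, O 3.000, Si 1.000
→ CuO3Si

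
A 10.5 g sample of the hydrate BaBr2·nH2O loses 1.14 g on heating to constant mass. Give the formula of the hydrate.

BaBr2·2H2O

Mass of anhydrous BaBr2 = 10.5 − 1.14 = 9.36 g
mol H2O = 1.14 / 18.02 = 0.06326
Molar mass of BaBr2 = 297.13 g/mol → mol BaBr2 = 9.36 / 297.13 = 0.0315
n = 0.06326 / 0.0315 = 2.01 ≈ 2 → BaBr2·2H2O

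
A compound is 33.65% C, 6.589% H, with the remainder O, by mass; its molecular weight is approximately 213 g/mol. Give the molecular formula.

C6H14O8

Assume 100 g: 33.65 g C, 6.589 g H, 59.761 g O.
C: 33.65 g ÷ 12.01 g/mol = 2.802 mol
H: 6.589 g ÷ 1.008 g/mol = 6.537 mol
O: 59.761 g ÷ 16.00 g/mol = 3.735 mol
Divide by the smallest (2.802 mol C): C 1.000, H 2.333, O 1.333
Multiply by 3: C 3.00, H 7.00, O 4.00 → C3H7O4
Empirical-formula mass = 107.09 g/mol
n = 213 / 107.09 = 1.99 ≈ 2
Molecular formula = (C3H7O4)×2 = C6H14O8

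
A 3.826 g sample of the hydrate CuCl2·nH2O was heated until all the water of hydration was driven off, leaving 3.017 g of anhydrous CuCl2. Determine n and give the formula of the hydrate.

CuCl2·2H2O

Mass of water lost = 3.826 − 3.017 = 0.809 g → 0.809 / 18.02 = 0.04489 mol H2O
Molar mass of CuCl2 = 134.45 g/mol → mol CuCl2 = 3.017 / 134.45 = 0.02244
n = 0.04489 / 0.02244 = 2.00 ≈ 2 → CuCl2·2H2O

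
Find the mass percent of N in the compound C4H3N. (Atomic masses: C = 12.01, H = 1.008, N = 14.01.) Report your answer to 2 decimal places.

Molar mass = 4(12.01) + 3(1.008) + 1(14.01) = 65.074 g/mol
Mass of N per mole = 1 × 14.01 = 14.010 g
% N = 14.010 / 65.074 × 100 = 21.53%

21.53%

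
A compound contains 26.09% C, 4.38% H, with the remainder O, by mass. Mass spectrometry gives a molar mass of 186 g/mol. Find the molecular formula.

Assume 100 g: 26.09 g C, 4.38 g H, 69.53 g O.
Moles — C: 26.09 / 12.01 = 2.172 mol; H: 4.38 / 1.008 = 4.345 mol; O: 69.53 / 16.00 = 4.346 mol
Ratios (÷ 2.172): C 1.000, H 2.000, O 2.000
Ratio ≈ 1:2:2, so the empirical formula is CH2O2
Empirical-formula mass = 46.03 g/mol
n = 186 / 46.03 = 4.04 ≈ 4
Molecular formula = (CH2O2)×4 = C4H8O8

C4H8O8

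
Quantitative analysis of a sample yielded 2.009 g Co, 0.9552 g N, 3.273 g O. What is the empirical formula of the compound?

CoN2O6

Moles — Co: 2.009 / 58.93 = 0.03409 mol; N: 0.9552 / 14.01 = 0.06818 mol; O: 3.273 / 16.00 = 0.2046 mol
Smallest is Co at 0.03409 mol; normalising gives Co 1.000, N 2.000, O 6.000
Ratio ≈ 1:2:6, so the empirical formula is CoN2O6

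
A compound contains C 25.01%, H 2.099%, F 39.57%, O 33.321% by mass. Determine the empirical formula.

Assume 100 g: 25.01 g C, 2.099 g H, 39.57 g F, 33.321 g O.
Moles — C: 25.01 / 12.01 = 2.082 mol; H: 2.099 / 1.008 = 2.082 mol; F: 39.57 / 19.00 = 2.083 mol; O: 33.321 / 16.00 = 2.083 mol
Smallest is H at 2.082 mol; normalising gives C 1.000, H 1.000, F 1.000, O 1.000
≈ 1:1:1:1 → CHFO

CHFO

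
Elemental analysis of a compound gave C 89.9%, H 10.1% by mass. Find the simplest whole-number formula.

C3H4

Assume 100 g: 89.9 g C, 10.1 g H.
Moles — C: 89.9 / 12.01 = 7.485 mol; H: 10.1 / 1.008 = 10.02 mol
Ratios (÷ 7.485): C 1.000, H 1.339
Scaling by 3: C 3.00, H 4.02 → C3H4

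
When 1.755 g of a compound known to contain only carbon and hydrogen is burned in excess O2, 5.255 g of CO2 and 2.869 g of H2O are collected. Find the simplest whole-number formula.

mol C = 5.255 / 44.01 = 0.1194; mass C = 0.1194 × 12.01 = 1.434 g
mol H = 2 × (2.869 / 18.02) = 0.3184; mass H = 0.3184 × 1.008 = 0.3210 g
Ratios (÷ 0.1194): C 1.000, H 2.667
Multiply by 3: C 3.00, H 8.00 → C3H8

C3H8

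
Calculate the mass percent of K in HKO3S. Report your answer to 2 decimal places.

32.54%

Molar mass = 1(1.008) + 1(39.10) + 3(16.00) + 1(32.07) = 120.178 g/mol
Mass of K per mole = 1 × 39.10 = 39.100 g
% K = 39.100 / 120.178 × 100 = 32.54%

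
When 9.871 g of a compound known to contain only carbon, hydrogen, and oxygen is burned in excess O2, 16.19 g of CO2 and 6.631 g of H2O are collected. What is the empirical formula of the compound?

mol C = 16.19 / 44.01 = 0.3679; mass C = 0.3679 × 12.01 = 4.418 g
mol H = 2 × (6.631 / 18.02) = 0.7360; mass H = 0.7360 × 1.008 = 0.7418 g
mass O = 9.871 − (5.160) = 4.711 g → mol O = 0.2944
Smallest is O at 0.2944 mol; normalising gives C 1.249, H 2.500, O 1.000
Multiply by 4: C 5.00, H 10.00, O 4.00 → C5H10O4

C5H10O4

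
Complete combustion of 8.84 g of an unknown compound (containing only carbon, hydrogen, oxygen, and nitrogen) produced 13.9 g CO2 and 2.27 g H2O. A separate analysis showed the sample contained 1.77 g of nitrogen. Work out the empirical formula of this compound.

C5H4N2O3

mol C = 13.9 / 44.01 = 0.3158; mass C = 0.3158 × 12.01 = 3.793 g
mol H = 2 × (2.27 / 18.02) = 0.2519; mass H = 0.2519 × 1.008 = 0.2540 g
mol N = 1.77 / 14.01 = 0.1263
mass O = 8.84 − (5.817) = 3.023 g → mol O = 0.1889
Ratios (÷ 0.1263): C 2.500, H 1.994, N 1.000, O 1.495
Multiply by 2: C 5.00, H 3.99, N 2.00, O 2.99 → C5H4N2O3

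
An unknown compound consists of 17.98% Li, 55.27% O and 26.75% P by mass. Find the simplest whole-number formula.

Assume 100 g: 17.98 g Li, 55.27 g O, 26.75 g P.
n(Li) = 17.98/6.94 = 2.591, n(O) = 55.27/16.00 = 3.454, n(P) = 26.75/30.97 = 0.8637
Divide by the smallest (0.8637 mol P): Li 2.999, O 3.999, P 1.000
Ratio ≈ 3:4:1, so the empirical formula is Li3O4P

Li3O4P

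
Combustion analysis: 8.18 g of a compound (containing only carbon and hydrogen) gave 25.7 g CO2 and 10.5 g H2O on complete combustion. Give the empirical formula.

CH2

mol C = 25.7 / 44.01 = 0.5840; mass C = 0.5840 × 12.01 = 7.013 g
mol H = 2 × (10.5 / 18.02) = 1.165; mass H = 1.165 × 1.008 = 1.175 g
Ratios (÷ 0.584): C 1.000, H 1.996
→ CH2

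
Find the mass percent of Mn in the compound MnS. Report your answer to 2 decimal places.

Molar mass = 1(54.94) + 1(32.07) = 87.010 g/mol
Mass of Mn per mole = 1 × 54.94 = 54.940 g
% Mn = 54.940 / 87.010 × 100 = 63.14%

63.14%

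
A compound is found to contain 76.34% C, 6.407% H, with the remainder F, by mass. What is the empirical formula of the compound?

Assume 100 g: 76.34 g C, 6.407 g H, 17.253 g F.
C: 76.34 g ÷ 12.01 g/mol = 6.356 mol
H: 6.407 g ÷ 1.008 g/mol = 6.356 mol
F: 17.253 g ÷ 19.00 g/mol = 0.9081 mol
Ratios (÷ 0.9081): C 7.000, H 7.000, F 1.000
≈ 7:7:1 → C7H7F

C7H7F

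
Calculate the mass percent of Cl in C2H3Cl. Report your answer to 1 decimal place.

56.7%

Molar mass = 2(12.01) + 3(1.008) + 1(35.45) = 62.494 g/mol
Mass of Cl per mole = 1 × 35.45 = 35.450 g
% Cl = 35.450 / 62.494 × 100 = 56.7%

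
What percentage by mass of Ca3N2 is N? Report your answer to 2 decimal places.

18.90%

Molar mass = 3(40.08) + 2(14.01) = 148.260 g/mol
Mass of N per mole = 2 × 14.01 = 28.020 g
% N = 28.020 / 148.260 × 100 = 18.90%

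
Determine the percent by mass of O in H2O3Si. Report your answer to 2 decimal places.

61.45%

Molar mass = 2(1.008) + 3(16.00) + 1(28.09) = 78.106 g/mol
Mass of O per mole = 3 × 16.00 = 48.000 g
% O = 48.000 / 78.106 × 100 = 61.45%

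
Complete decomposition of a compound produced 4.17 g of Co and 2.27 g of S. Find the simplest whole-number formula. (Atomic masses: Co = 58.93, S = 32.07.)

n(Co) = 4.17/58.93 = 0.07076, n(S) = 2.27/32.07 = 0.07078
Ratios (÷ 0.07076): Co 1.000, S 1.000
≈ 1:1 → CoS

CoS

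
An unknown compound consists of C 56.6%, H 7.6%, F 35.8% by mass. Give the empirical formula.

Assume 100 g: 56.6 g C, 7.6 g H, 35.8 g F.
n(C) = 56.6/12.01 = 4.713, n(H) = 7.6/1.008 = 7.54, n(F) = 35.8/19.00 = 1.884
Ratios (÷ 1.884): C 2.501, H 4.002, F 1.000
×2: C 5.00, H 8.00, F 2.00 → C5H8F2

C5H8F2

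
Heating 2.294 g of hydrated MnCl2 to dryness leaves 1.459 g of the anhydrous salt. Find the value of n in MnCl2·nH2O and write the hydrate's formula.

Mass of water lost = 2.294 − 1.459 = 0.835 g → 0.835 / 18.02 = 0.04634 mol H2O
Molar mass of MnCl2 = 125.84 g/mol → mol MnCl2 = 1.459 / 125.84 = 0.01159
n = 0.04634 / 0.01159 = 4.00 ≈ 4 → MnCl2·4H2O

MnCl2·4H2O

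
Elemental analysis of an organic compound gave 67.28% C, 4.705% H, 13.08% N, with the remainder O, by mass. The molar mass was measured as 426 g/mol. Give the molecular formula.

C24H20N4O4

Assume 100 g: 67.28 g C, 4.705 g H, 13.08 g N, 14.935 g O.
Moles — C: 67.28 / 12.01 = 5.602 mol; H: 4.705 / 1.008 = 4.668 mol; N: 13.08 / 14.01 = 0.9336 mol; O: 14.935 / 16.00 = 0.9334 mol
Smallest is O at 0.9334 mol; normalising gives C 6.001, H 5.001, N 1.000, O 1.000
≈ 6:5:1:1 → C6H5NO
Empirical-formula mass = 107.11 g/mol
n = 426 / 107.11 = 3.98 ≈ 4
Molecular formula = (C6H5NO)×4 = C24H20N4O4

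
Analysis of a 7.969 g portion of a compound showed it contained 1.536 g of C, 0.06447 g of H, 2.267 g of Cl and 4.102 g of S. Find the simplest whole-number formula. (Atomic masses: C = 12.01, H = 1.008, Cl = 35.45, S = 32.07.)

C: 1.536 g ÷ 12.01 g/mol = 0.1279 mol
H: 0.06447 g ÷ 1.008 g/mol = 0.06396 mol
Cl: 2.267 g ÷ 35.45 g/mol = 0.06395 mol
S: 4.102 g ÷ 32.07 g/mol = 0.1279 mol
Ratios (÷ 0.06395): C 2.000, H 1.000, Cl 1.000, S 2.000
≈ 2:1:1:2 → C2HClS2

C2HClS2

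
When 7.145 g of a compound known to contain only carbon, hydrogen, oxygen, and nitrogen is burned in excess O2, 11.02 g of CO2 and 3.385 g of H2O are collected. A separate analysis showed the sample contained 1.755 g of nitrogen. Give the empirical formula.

C2H3NO

mol C = 11.02 / 44.01 = 0.2504; mass C = 0.2504 × 12.01 = 3.007 g
mol H = 2 × (3.385 / 18.02) = 0.3757; mass H = 0.3757 × 1.008 = 0.3787 g
mol N = 1.755 / 14.01 = 0.1253
mass O = 7.145 − (5.141) = 2.004 g → mol O = 0.1253
Divide by the smallest (0.1253 mol O): C 1.999, H 3.000, N 1.000, O 1.000
→ C2H3NO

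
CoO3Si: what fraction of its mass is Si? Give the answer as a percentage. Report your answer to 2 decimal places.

Molar mass = 1(58.93) + 3(16.00) + 1(28.09) = 135.020 g/mol
Mass of Si per mole = 1 × 28.09 = 28.090 g
% Si = 28.090 / 135.020 × 100 = 20.80%

20.80%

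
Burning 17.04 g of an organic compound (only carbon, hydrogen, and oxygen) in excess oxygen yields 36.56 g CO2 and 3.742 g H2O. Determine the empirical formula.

mol C = 36.56 / 44.01 = 0.8307; mass C = 0.8307 × 12.01 = 9.977 g
mol H = 2 × (3.742 / 18.02) = 0.4153; mass H = 0.4153 × 1.008 = 0.4186 g
mass O = 17.04 − (10.40) = 6.644 g → mol O = 0.4153
Divide by the smallest (0.4153 mol O): C 2.000, H 1.000, O 1.000
Ratio ≈ 2:1:1, so the empirical formula is C2HO

C2HO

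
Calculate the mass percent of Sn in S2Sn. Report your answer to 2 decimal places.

64.92%

Molar mass = 2(32.07) + 1(118.71) = 182.850 g/mol
Mass of Sn per mole = 1 × 118.71 = 118.710 g
% Sn = 118.710 / 182.850 × 100 = 64.92%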